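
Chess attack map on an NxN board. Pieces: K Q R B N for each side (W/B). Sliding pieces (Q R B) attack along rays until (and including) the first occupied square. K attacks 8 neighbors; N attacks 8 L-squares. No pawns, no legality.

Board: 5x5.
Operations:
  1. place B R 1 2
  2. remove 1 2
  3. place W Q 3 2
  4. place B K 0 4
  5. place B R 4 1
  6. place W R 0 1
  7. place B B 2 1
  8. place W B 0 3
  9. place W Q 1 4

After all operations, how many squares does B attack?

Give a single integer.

Answer: 13

Derivation:
Op 1: place BR@(1,2)
Op 2: remove (1,2)
Op 3: place WQ@(3,2)
Op 4: place BK@(0,4)
Op 5: place BR@(4,1)
Op 6: place WR@(0,1)
Op 7: place BB@(2,1)
Op 8: place WB@(0,3)
Op 9: place WQ@(1,4)
Per-piece attacks for B:
  BK@(0,4): attacks (0,3) (1,4) (1,3)
  BB@(2,1): attacks (3,2) (3,0) (1,2) (0,3) (1,0) [ray(1,1) blocked at (3,2); ray(-1,1) blocked at (0,3)]
  BR@(4,1): attacks (4,2) (4,3) (4,4) (4,0) (3,1) (2,1) [ray(-1,0) blocked at (2,1)]
Union (13 distinct): (0,3) (1,0) (1,2) (1,3) (1,4) (2,1) (3,0) (3,1) (3,2) (4,0) (4,2) (4,3) (4,4)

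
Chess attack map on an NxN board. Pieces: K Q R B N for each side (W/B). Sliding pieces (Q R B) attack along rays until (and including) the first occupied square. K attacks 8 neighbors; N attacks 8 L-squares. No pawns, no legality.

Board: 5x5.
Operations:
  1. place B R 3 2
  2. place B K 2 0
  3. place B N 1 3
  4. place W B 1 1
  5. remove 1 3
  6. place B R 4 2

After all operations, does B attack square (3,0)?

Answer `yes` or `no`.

Op 1: place BR@(3,2)
Op 2: place BK@(2,0)
Op 3: place BN@(1,3)
Op 4: place WB@(1,1)
Op 5: remove (1,3)
Op 6: place BR@(4,2)
Per-piece attacks for B:
  BK@(2,0): attacks (2,1) (3,0) (1,0) (3,1) (1,1)
  BR@(3,2): attacks (3,3) (3,4) (3,1) (3,0) (4,2) (2,2) (1,2) (0,2) [ray(1,0) blocked at (4,2)]
  BR@(4,2): attacks (4,3) (4,4) (4,1) (4,0) (3,2) [ray(-1,0) blocked at (3,2)]
B attacks (3,0): yes

Answer: yes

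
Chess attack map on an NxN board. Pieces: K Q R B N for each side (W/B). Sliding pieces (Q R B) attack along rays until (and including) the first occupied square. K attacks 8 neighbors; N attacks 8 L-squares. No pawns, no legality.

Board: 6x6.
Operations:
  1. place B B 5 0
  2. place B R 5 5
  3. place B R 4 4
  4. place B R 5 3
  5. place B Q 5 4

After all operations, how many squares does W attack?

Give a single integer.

Op 1: place BB@(5,0)
Op 2: place BR@(5,5)
Op 3: place BR@(4,4)
Op 4: place BR@(5,3)
Op 5: place BQ@(5,4)
Per-piece attacks for W:
Union (0 distinct): (none)

Answer: 0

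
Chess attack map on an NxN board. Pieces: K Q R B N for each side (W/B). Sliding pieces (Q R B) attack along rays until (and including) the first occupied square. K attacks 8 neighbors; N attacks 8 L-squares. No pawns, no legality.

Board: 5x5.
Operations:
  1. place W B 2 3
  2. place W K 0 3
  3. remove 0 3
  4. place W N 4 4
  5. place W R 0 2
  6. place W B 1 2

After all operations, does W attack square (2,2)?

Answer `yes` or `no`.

Op 1: place WB@(2,3)
Op 2: place WK@(0,3)
Op 3: remove (0,3)
Op 4: place WN@(4,4)
Op 5: place WR@(0,2)
Op 6: place WB@(1,2)
Per-piece attacks for W:
  WR@(0,2): attacks (0,3) (0,4) (0,1) (0,0) (1,2) [ray(1,0) blocked at (1,2)]
  WB@(1,2): attacks (2,3) (2,1) (3,0) (0,3) (0,1) [ray(1,1) blocked at (2,3)]
  WB@(2,3): attacks (3,4) (3,2) (4,1) (1,4) (1,2) [ray(-1,-1) blocked at (1,2)]
  WN@(4,4): attacks (3,2) (2,3)
W attacks (2,2): no

Answer: no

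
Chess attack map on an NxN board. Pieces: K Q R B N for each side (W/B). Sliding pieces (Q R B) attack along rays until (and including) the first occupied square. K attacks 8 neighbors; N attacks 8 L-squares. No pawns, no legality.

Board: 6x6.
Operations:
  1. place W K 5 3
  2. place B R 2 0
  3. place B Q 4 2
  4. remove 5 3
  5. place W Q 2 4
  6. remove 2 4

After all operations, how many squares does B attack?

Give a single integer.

Answer: 24

Derivation:
Op 1: place WK@(5,3)
Op 2: place BR@(2,0)
Op 3: place BQ@(4,2)
Op 4: remove (5,3)
Op 5: place WQ@(2,4)
Op 6: remove (2,4)
Per-piece attacks for B:
  BR@(2,0): attacks (2,1) (2,2) (2,3) (2,4) (2,5) (3,0) (4,0) (5,0) (1,0) (0,0)
  BQ@(4,2): attacks (4,3) (4,4) (4,5) (4,1) (4,0) (5,2) (3,2) (2,2) (1,2) (0,2) (5,3) (5,1) (3,3) (2,4) (1,5) (3,1) (2,0) [ray(-1,-1) blocked at (2,0)]
Union (24 distinct): (0,0) (0,2) (1,0) (1,2) (1,5) (2,0) (2,1) (2,2) (2,3) (2,4) (2,5) (3,0) (3,1) (3,2) (3,3) (4,0) (4,1) (4,3) (4,4) (4,5) (5,0) (5,1) (5,2) (5,3)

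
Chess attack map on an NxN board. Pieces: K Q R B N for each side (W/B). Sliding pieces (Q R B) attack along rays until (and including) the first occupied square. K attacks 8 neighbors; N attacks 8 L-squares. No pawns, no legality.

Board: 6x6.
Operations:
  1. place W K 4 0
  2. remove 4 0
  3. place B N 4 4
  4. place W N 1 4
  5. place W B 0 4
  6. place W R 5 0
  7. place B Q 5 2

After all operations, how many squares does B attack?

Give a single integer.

Op 1: place WK@(4,0)
Op 2: remove (4,0)
Op 3: place BN@(4,4)
Op 4: place WN@(1,4)
Op 5: place WB@(0,4)
Op 6: place WR@(5,0)
Op 7: place BQ@(5,2)
Per-piece attacks for B:
  BN@(4,4): attacks (2,5) (5,2) (3,2) (2,3)
  BQ@(5,2): attacks (5,3) (5,4) (5,5) (5,1) (5,0) (4,2) (3,2) (2,2) (1,2) (0,2) (4,3) (3,4) (2,5) (4,1) (3,0) [ray(0,-1) blocked at (5,0)]
Union (17 distinct): (0,2) (1,2) (2,2) (2,3) (2,5) (3,0) (3,2) (3,4) (4,1) (4,2) (4,3) (5,0) (5,1) (5,2) (5,3) (5,4) (5,5)

Answer: 17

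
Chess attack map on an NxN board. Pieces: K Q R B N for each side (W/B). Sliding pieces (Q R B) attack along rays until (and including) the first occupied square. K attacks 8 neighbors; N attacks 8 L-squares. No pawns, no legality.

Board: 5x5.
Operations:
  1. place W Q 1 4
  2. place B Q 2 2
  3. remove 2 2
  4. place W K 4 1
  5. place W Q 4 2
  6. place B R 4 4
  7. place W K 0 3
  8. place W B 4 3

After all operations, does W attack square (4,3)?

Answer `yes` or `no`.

Op 1: place WQ@(1,4)
Op 2: place BQ@(2,2)
Op 3: remove (2,2)
Op 4: place WK@(4,1)
Op 5: place WQ@(4,2)
Op 6: place BR@(4,4)
Op 7: place WK@(0,3)
Op 8: place WB@(4,3)
Per-piece attacks for W:
  WK@(0,3): attacks (0,4) (0,2) (1,3) (1,4) (1,2)
  WQ@(1,4): attacks (1,3) (1,2) (1,1) (1,0) (2,4) (3,4) (4,4) (0,4) (2,3) (3,2) (4,1) (0,3) [ray(1,0) blocked at (4,4); ray(1,-1) blocked at (4,1); ray(-1,-1) blocked at (0,3)]
  WK@(4,1): attacks (4,2) (4,0) (3,1) (3,2) (3,0)
  WQ@(4,2): attacks (4,3) (4,1) (3,2) (2,2) (1,2) (0,2) (3,3) (2,4) (3,1) (2,0) [ray(0,1) blocked at (4,3); ray(0,-1) blocked at (4,1)]
  WB@(4,3): attacks (3,4) (3,2) (2,1) (1,0)
W attacks (4,3): yes

Answer: yes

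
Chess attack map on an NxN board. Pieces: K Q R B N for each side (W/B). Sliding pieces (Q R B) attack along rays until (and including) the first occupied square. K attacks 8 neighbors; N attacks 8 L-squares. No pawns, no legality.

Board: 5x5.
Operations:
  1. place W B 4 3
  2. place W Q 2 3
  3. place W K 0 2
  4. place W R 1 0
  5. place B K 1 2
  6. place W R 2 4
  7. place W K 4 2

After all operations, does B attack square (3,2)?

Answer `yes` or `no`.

Op 1: place WB@(4,3)
Op 2: place WQ@(2,3)
Op 3: place WK@(0,2)
Op 4: place WR@(1,0)
Op 5: place BK@(1,2)
Op 6: place WR@(2,4)
Op 7: place WK@(4,2)
Per-piece attacks for B:
  BK@(1,2): attacks (1,3) (1,1) (2,2) (0,2) (2,3) (2,1) (0,3) (0,1)
B attacks (3,2): no

Answer: no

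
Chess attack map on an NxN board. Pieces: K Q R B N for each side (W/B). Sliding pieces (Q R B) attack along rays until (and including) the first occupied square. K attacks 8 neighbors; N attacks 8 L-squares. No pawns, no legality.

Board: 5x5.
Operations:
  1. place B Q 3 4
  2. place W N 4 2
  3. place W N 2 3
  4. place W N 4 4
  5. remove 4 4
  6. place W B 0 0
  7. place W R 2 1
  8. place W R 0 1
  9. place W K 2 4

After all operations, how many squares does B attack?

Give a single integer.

Op 1: place BQ@(3,4)
Op 2: place WN@(4,2)
Op 3: place WN@(2,3)
Op 4: place WN@(4,4)
Op 5: remove (4,4)
Op 6: place WB@(0,0)
Op 7: place WR@(2,1)
Op 8: place WR@(0,1)
Op 9: place WK@(2,4)
Per-piece attacks for B:
  BQ@(3,4): attacks (3,3) (3,2) (3,1) (3,0) (4,4) (2,4) (4,3) (2,3) [ray(-1,0) blocked at (2,4); ray(-1,-1) blocked at (2,3)]
Union (8 distinct): (2,3) (2,4) (3,0) (3,1) (3,2) (3,3) (4,3) (4,4)

Answer: 8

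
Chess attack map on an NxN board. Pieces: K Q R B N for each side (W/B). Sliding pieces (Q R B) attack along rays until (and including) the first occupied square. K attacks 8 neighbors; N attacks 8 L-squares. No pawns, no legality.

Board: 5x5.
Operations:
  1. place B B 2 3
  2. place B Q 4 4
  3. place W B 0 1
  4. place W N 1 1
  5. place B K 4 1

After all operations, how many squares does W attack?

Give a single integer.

Op 1: place BB@(2,3)
Op 2: place BQ@(4,4)
Op 3: place WB@(0,1)
Op 4: place WN@(1,1)
Op 5: place BK@(4,1)
Per-piece attacks for W:
  WB@(0,1): attacks (1,2) (2,3) (1,0) [ray(1,1) blocked at (2,3)]
  WN@(1,1): attacks (2,3) (3,2) (0,3) (3,0)
Union (6 distinct): (0,3) (1,0) (1,2) (2,3) (3,0) (3,2)

Answer: 6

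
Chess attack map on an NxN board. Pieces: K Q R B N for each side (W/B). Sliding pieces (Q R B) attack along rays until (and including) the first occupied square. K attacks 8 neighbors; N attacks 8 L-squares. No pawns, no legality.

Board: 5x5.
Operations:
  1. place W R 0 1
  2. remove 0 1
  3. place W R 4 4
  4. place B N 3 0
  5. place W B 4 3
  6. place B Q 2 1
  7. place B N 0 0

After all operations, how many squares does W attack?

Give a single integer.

Op 1: place WR@(0,1)
Op 2: remove (0,1)
Op 3: place WR@(4,4)
Op 4: place BN@(3,0)
Op 5: place WB@(4,3)
Op 6: place BQ@(2,1)
Op 7: place BN@(0,0)
Per-piece attacks for W:
  WB@(4,3): attacks (3,4) (3,2) (2,1) [ray(-1,-1) blocked at (2,1)]
  WR@(4,4): attacks (4,3) (3,4) (2,4) (1,4) (0,4) [ray(0,-1) blocked at (4,3)]
Union (7 distinct): (0,4) (1,4) (2,1) (2,4) (3,2) (3,4) (4,3)

Answer: 7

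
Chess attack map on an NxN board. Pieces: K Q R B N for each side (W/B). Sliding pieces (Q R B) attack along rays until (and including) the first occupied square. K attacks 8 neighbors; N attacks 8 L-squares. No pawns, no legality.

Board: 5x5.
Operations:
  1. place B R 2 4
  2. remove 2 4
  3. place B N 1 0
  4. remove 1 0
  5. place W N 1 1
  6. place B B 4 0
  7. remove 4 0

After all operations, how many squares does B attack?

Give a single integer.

Op 1: place BR@(2,4)
Op 2: remove (2,4)
Op 3: place BN@(1,0)
Op 4: remove (1,0)
Op 5: place WN@(1,1)
Op 6: place BB@(4,0)
Op 7: remove (4,0)
Per-piece attacks for B:
Union (0 distinct): (none)

Answer: 0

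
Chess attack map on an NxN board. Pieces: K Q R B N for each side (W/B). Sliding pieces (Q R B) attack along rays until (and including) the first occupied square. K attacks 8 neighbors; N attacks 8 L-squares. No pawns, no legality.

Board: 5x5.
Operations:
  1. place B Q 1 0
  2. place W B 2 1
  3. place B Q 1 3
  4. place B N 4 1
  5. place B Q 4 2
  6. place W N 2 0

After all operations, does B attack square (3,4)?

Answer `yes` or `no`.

Answer: no

Derivation:
Op 1: place BQ@(1,0)
Op 2: place WB@(2,1)
Op 3: place BQ@(1,3)
Op 4: place BN@(4,1)
Op 5: place BQ@(4,2)
Op 6: place WN@(2,0)
Per-piece attacks for B:
  BQ@(1,0): attacks (1,1) (1,2) (1,3) (2,0) (0,0) (2,1) (0,1) [ray(0,1) blocked at (1,3); ray(1,0) blocked at (2,0); ray(1,1) blocked at (2,1)]
  BQ@(1,3): attacks (1,4) (1,2) (1,1) (1,0) (2,3) (3,3) (4,3) (0,3) (2,4) (2,2) (3,1) (4,0) (0,4) (0,2) [ray(0,-1) blocked at (1,0)]
  BN@(4,1): attacks (3,3) (2,2) (2,0)
  BQ@(4,2): attacks (4,3) (4,4) (4,1) (3,2) (2,2) (1,2) (0,2) (3,3) (2,4) (3,1) (2,0) [ray(0,-1) blocked at (4,1); ray(-1,-1) blocked at (2,0)]
B attacks (3,4): no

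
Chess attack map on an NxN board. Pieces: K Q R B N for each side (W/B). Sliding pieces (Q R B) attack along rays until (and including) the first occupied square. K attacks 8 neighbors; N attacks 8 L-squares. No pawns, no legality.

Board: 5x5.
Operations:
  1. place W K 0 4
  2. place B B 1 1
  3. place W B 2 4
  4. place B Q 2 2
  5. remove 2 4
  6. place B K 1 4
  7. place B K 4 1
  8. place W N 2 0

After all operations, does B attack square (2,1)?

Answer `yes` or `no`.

Answer: yes

Derivation:
Op 1: place WK@(0,4)
Op 2: place BB@(1,1)
Op 3: place WB@(2,4)
Op 4: place BQ@(2,2)
Op 5: remove (2,4)
Op 6: place BK@(1,4)
Op 7: place BK@(4,1)
Op 8: place WN@(2,0)
Per-piece attacks for B:
  BB@(1,1): attacks (2,2) (2,0) (0,2) (0,0) [ray(1,1) blocked at (2,2); ray(1,-1) blocked at (2,0)]
  BK@(1,4): attacks (1,3) (2,4) (0,4) (2,3) (0,3)
  BQ@(2,2): attacks (2,3) (2,4) (2,1) (2,0) (3,2) (4,2) (1,2) (0,2) (3,3) (4,4) (3,1) (4,0) (1,3) (0,4) (1,1) [ray(0,-1) blocked at (2,0); ray(-1,1) blocked at (0,4); ray(-1,-1) blocked at (1,1)]
  BK@(4,1): attacks (4,2) (4,0) (3,1) (3,2) (3,0)
B attacks (2,1): yes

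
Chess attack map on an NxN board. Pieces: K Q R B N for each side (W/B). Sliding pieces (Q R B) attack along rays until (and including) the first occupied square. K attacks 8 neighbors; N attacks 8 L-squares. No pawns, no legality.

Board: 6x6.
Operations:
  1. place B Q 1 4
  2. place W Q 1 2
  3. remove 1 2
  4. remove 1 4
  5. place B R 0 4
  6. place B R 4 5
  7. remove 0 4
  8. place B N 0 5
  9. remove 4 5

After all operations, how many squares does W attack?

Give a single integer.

Op 1: place BQ@(1,4)
Op 2: place WQ@(1,2)
Op 3: remove (1,2)
Op 4: remove (1,4)
Op 5: place BR@(0,4)
Op 6: place BR@(4,5)
Op 7: remove (0,4)
Op 8: place BN@(0,5)
Op 9: remove (4,5)
Per-piece attacks for W:
Union (0 distinct): (none)

Answer: 0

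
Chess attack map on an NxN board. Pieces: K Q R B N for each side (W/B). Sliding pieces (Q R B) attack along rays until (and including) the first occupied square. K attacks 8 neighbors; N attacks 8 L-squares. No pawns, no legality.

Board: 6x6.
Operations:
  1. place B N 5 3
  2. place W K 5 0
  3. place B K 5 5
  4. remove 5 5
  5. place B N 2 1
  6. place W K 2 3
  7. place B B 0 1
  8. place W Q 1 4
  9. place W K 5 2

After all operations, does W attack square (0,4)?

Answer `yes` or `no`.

Answer: yes

Derivation:
Op 1: place BN@(5,3)
Op 2: place WK@(5,0)
Op 3: place BK@(5,5)
Op 4: remove (5,5)
Op 5: place BN@(2,1)
Op 6: place WK@(2,3)
Op 7: place BB@(0,1)
Op 8: place WQ@(1,4)
Op 9: place WK@(5,2)
Per-piece attacks for W:
  WQ@(1,4): attacks (1,5) (1,3) (1,2) (1,1) (1,0) (2,4) (3,4) (4,4) (5,4) (0,4) (2,5) (2,3) (0,5) (0,3) [ray(1,-1) blocked at (2,3)]
  WK@(2,3): attacks (2,4) (2,2) (3,3) (1,3) (3,4) (3,2) (1,4) (1,2)
  WK@(5,0): attacks (5,1) (4,0) (4,1)
  WK@(5,2): attacks (5,3) (5,1) (4,2) (4,3) (4,1)
W attacks (0,4): yes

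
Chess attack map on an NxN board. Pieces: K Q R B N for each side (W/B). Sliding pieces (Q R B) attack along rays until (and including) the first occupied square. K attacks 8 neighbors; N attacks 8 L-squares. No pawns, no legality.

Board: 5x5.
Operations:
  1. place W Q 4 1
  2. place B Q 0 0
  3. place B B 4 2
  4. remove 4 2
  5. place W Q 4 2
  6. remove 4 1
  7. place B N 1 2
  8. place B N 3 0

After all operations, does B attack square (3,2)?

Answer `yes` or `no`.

Op 1: place WQ@(4,1)
Op 2: place BQ@(0,0)
Op 3: place BB@(4,2)
Op 4: remove (4,2)
Op 5: place WQ@(4,2)
Op 6: remove (4,1)
Op 7: place BN@(1,2)
Op 8: place BN@(3,0)
Per-piece attacks for B:
  BQ@(0,0): attacks (0,1) (0,2) (0,3) (0,4) (1,0) (2,0) (3,0) (1,1) (2,2) (3,3) (4,4) [ray(1,0) blocked at (3,0)]
  BN@(1,2): attacks (2,4) (3,3) (0,4) (2,0) (3,1) (0,0)
  BN@(3,0): attacks (4,2) (2,2) (1,1)
B attacks (3,2): no

Answer: no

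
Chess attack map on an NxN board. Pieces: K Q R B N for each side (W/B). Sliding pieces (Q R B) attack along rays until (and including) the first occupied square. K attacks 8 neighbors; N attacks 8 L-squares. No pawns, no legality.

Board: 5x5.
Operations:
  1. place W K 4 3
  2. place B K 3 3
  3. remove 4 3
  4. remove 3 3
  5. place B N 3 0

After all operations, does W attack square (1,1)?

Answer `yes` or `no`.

Answer: no

Derivation:
Op 1: place WK@(4,3)
Op 2: place BK@(3,3)
Op 3: remove (4,3)
Op 4: remove (3,3)
Op 5: place BN@(3,0)
Per-piece attacks for W:
W attacks (1,1): no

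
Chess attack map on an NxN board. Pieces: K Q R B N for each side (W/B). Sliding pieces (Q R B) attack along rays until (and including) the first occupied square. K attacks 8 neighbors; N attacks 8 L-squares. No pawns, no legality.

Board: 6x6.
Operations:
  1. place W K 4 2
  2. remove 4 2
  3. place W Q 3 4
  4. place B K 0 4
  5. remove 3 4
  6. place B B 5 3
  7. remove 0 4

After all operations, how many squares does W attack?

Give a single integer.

Answer: 0

Derivation:
Op 1: place WK@(4,2)
Op 2: remove (4,2)
Op 3: place WQ@(3,4)
Op 4: place BK@(0,4)
Op 5: remove (3,4)
Op 6: place BB@(5,3)
Op 7: remove (0,4)
Per-piece attacks for W:
Union (0 distinct): (none)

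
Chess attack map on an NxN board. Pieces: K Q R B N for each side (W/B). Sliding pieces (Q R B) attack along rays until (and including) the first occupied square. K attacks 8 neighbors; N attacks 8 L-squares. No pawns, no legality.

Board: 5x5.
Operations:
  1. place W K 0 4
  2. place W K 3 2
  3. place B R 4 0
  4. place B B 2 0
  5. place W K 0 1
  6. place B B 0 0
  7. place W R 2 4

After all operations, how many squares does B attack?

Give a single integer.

Answer: 11

Derivation:
Op 1: place WK@(0,4)
Op 2: place WK@(3,2)
Op 3: place BR@(4,0)
Op 4: place BB@(2,0)
Op 5: place WK@(0,1)
Op 6: place BB@(0,0)
Op 7: place WR@(2,4)
Per-piece attacks for B:
  BB@(0,0): attacks (1,1) (2,2) (3,3) (4,4)
  BB@(2,0): attacks (3,1) (4,2) (1,1) (0,2)
  BR@(4,0): attacks (4,1) (4,2) (4,3) (4,4) (3,0) (2,0) [ray(-1,0) blocked at (2,0)]
Union (11 distinct): (0,2) (1,1) (2,0) (2,2) (3,0) (3,1) (3,3) (4,1) (4,2) (4,3) (4,4)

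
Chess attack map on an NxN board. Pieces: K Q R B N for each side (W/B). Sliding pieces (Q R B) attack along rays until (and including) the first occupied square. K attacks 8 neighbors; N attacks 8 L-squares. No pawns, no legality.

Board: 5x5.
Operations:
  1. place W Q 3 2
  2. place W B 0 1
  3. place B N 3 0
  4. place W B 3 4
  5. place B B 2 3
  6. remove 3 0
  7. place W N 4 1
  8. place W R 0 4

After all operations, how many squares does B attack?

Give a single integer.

Op 1: place WQ@(3,2)
Op 2: place WB@(0,1)
Op 3: place BN@(3,0)
Op 4: place WB@(3,4)
Op 5: place BB@(2,3)
Op 6: remove (3,0)
Op 7: place WN@(4,1)
Op 8: place WR@(0,4)
Per-piece attacks for B:
  BB@(2,3): attacks (3,4) (3,2) (1,4) (1,2) (0,1) [ray(1,1) blocked at (3,4); ray(1,-1) blocked at (3,2); ray(-1,-1) blocked at (0,1)]
Union (5 distinct): (0,1) (1,2) (1,4) (3,2) (3,4)

Answer: 5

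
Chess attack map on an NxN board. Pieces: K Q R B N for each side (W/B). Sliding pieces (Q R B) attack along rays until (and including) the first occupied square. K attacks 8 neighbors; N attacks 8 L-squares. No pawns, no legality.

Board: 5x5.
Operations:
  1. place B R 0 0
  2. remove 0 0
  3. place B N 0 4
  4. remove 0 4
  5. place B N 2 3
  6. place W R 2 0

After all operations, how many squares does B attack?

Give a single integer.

Answer: 6

Derivation:
Op 1: place BR@(0,0)
Op 2: remove (0,0)
Op 3: place BN@(0,4)
Op 4: remove (0,4)
Op 5: place BN@(2,3)
Op 6: place WR@(2,0)
Per-piece attacks for B:
  BN@(2,3): attacks (4,4) (0,4) (3,1) (4,2) (1,1) (0,2)
Union (6 distinct): (0,2) (0,4) (1,1) (3,1) (4,2) (4,4)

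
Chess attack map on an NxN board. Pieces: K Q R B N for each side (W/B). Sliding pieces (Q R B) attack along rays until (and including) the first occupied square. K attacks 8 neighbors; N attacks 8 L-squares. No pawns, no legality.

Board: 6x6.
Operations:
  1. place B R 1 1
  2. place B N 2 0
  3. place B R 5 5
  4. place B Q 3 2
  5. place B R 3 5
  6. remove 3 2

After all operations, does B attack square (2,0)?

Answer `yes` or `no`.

Op 1: place BR@(1,1)
Op 2: place BN@(2,0)
Op 3: place BR@(5,5)
Op 4: place BQ@(3,2)
Op 5: place BR@(3,5)
Op 6: remove (3,2)
Per-piece attacks for B:
  BR@(1,1): attacks (1,2) (1,3) (1,4) (1,5) (1,0) (2,1) (3,1) (4,1) (5,1) (0,1)
  BN@(2,0): attacks (3,2) (4,1) (1,2) (0,1)
  BR@(3,5): attacks (3,4) (3,3) (3,2) (3,1) (3,0) (4,5) (5,5) (2,5) (1,5) (0,5) [ray(1,0) blocked at (5,5)]
  BR@(5,5): attacks (5,4) (5,3) (5,2) (5,1) (5,0) (4,5) (3,5) [ray(-1,0) blocked at (3,5)]
B attacks (2,0): no

Answer: no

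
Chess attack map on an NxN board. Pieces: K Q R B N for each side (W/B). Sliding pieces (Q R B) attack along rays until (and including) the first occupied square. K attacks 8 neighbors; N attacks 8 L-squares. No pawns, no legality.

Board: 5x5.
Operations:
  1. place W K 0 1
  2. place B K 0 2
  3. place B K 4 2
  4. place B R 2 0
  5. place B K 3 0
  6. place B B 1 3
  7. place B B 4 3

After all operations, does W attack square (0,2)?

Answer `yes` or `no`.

Answer: yes

Derivation:
Op 1: place WK@(0,1)
Op 2: place BK@(0,2)
Op 3: place BK@(4,2)
Op 4: place BR@(2,0)
Op 5: place BK@(3,0)
Op 6: place BB@(1,3)
Op 7: place BB@(4,3)
Per-piece attacks for W:
  WK@(0,1): attacks (0,2) (0,0) (1,1) (1,2) (1,0)
W attacks (0,2): yes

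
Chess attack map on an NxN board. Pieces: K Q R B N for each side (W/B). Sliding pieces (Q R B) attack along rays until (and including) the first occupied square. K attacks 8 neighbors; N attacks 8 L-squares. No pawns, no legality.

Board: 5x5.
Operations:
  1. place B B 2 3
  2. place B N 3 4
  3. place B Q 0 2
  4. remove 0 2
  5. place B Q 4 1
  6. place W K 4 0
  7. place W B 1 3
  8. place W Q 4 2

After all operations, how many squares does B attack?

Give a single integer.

Op 1: place BB@(2,3)
Op 2: place BN@(3,4)
Op 3: place BQ@(0,2)
Op 4: remove (0,2)
Op 5: place BQ@(4,1)
Op 6: place WK@(4,0)
Op 7: place WB@(1,3)
Op 8: place WQ@(4,2)
Per-piece attacks for B:
  BB@(2,3): attacks (3,4) (3,2) (4,1) (1,4) (1,2) (0,1) [ray(1,1) blocked at (3,4); ray(1,-1) blocked at (4,1)]
  BN@(3,4): attacks (4,2) (2,2) (1,3)
  BQ@(4,1): attacks (4,2) (4,0) (3,1) (2,1) (1,1) (0,1) (3,2) (2,3) (3,0) [ray(0,1) blocked at (4,2); ray(0,-1) blocked at (4,0); ray(-1,1) blocked at (2,3)]
Union (15 distinct): (0,1) (1,1) (1,2) (1,3) (1,4) (2,1) (2,2) (2,3) (3,0) (3,1) (3,2) (3,4) (4,0) (4,1) (4,2)

Answer: 15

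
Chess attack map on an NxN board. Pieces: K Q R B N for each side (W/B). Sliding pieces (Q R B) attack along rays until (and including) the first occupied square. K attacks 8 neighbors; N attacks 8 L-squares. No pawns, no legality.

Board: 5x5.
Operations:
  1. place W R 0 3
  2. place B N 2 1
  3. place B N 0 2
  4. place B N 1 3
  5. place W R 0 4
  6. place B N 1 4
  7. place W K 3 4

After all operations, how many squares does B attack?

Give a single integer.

Answer: 14

Derivation:
Op 1: place WR@(0,3)
Op 2: place BN@(2,1)
Op 3: place BN@(0,2)
Op 4: place BN@(1,3)
Op 5: place WR@(0,4)
Op 6: place BN@(1,4)
Op 7: place WK@(3,4)
Per-piece attacks for B:
  BN@(0,2): attacks (1,4) (2,3) (1,0) (2,1)
  BN@(1,3): attacks (3,4) (2,1) (3,2) (0,1)
  BN@(1,4): attacks (2,2) (3,3) (0,2)
  BN@(2,1): attacks (3,3) (4,2) (1,3) (0,2) (4,0) (0,0)
Union (14 distinct): (0,0) (0,1) (0,2) (1,0) (1,3) (1,4) (2,1) (2,2) (2,3) (3,2) (3,3) (3,4) (4,0) (4,2)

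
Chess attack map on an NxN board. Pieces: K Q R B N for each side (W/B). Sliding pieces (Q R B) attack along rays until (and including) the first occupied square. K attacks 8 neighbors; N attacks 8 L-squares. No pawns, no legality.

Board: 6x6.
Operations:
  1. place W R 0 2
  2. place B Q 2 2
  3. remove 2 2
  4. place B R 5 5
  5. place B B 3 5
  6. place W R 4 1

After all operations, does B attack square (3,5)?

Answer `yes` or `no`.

Answer: yes

Derivation:
Op 1: place WR@(0,2)
Op 2: place BQ@(2,2)
Op 3: remove (2,2)
Op 4: place BR@(5,5)
Op 5: place BB@(3,5)
Op 6: place WR@(4,1)
Per-piece attacks for B:
  BB@(3,5): attacks (4,4) (5,3) (2,4) (1,3) (0,2) [ray(-1,-1) blocked at (0,2)]
  BR@(5,5): attacks (5,4) (5,3) (5,2) (5,1) (5,0) (4,5) (3,5) [ray(-1,0) blocked at (3,5)]
B attacks (3,5): yes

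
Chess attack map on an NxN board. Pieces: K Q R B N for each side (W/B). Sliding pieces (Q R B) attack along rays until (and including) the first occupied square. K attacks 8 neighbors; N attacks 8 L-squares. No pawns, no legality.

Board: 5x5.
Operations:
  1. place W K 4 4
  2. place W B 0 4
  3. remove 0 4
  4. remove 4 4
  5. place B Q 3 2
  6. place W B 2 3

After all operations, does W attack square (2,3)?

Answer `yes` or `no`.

Op 1: place WK@(4,4)
Op 2: place WB@(0,4)
Op 3: remove (0,4)
Op 4: remove (4,4)
Op 5: place BQ@(3,2)
Op 6: place WB@(2,3)
Per-piece attacks for W:
  WB@(2,3): attacks (3,4) (3,2) (1,4) (1,2) (0,1) [ray(1,-1) blocked at (3,2)]
W attacks (2,3): no

Answer: no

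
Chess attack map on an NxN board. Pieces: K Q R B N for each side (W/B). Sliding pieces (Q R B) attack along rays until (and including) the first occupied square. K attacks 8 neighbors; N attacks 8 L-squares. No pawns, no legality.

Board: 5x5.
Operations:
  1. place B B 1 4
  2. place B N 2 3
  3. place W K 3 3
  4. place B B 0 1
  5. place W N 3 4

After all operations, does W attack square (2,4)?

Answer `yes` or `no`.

Answer: yes

Derivation:
Op 1: place BB@(1,4)
Op 2: place BN@(2,3)
Op 3: place WK@(3,3)
Op 4: place BB@(0,1)
Op 5: place WN@(3,4)
Per-piece attacks for W:
  WK@(3,3): attacks (3,4) (3,2) (4,3) (2,3) (4,4) (4,2) (2,4) (2,2)
  WN@(3,4): attacks (4,2) (2,2) (1,3)
W attacks (2,4): yes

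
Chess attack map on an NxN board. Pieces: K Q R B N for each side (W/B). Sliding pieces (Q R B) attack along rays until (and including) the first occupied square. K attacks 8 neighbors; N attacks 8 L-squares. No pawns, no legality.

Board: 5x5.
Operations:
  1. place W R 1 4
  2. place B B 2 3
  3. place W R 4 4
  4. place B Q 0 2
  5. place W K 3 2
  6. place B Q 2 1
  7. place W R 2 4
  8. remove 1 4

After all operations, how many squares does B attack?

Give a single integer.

Answer: 18

Derivation:
Op 1: place WR@(1,4)
Op 2: place BB@(2,3)
Op 3: place WR@(4,4)
Op 4: place BQ@(0,2)
Op 5: place WK@(3,2)
Op 6: place BQ@(2,1)
Op 7: place WR@(2,4)
Op 8: remove (1,4)
Per-piece attacks for B:
  BQ@(0,2): attacks (0,3) (0,4) (0,1) (0,0) (1,2) (2,2) (3,2) (1,3) (2,4) (1,1) (2,0) [ray(1,0) blocked at (3,2); ray(1,1) blocked at (2,4)]
  BQ@(2,1): attacks (2,2) (2,3) (2,0) (3,1) (4,1) (1,1) (0,1) (3,2) (3,0) (1,2) (0,3) (1,0) [ray(0,1) blocked at (2,3); ray(1,1) blocked at (3,2)]
  BB@(2,3): attacks (3,4) (3,2) (1,4) (1,2) (0,1) [ray(1,-1) blocked at (3,2)]
Union (18 distinct): (0,0) (0,1) (0,3) (0,4) (1,0) (1,1) (1,2) (1,3) (1,4) (2,0) (2,2) (2,3) (2,4) (3,0) (3,1) (3,2) (3,4) (4,1)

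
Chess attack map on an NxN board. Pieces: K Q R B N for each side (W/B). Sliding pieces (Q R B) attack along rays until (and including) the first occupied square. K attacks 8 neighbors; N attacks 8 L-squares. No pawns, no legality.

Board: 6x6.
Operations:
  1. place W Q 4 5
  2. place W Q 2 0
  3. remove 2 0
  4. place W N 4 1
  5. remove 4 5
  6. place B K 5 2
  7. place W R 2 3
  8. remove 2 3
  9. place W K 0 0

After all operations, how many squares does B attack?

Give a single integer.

Answer: 5

Derivation:
Op 1: place WQ@(4,5)
Op 2: place WQ@(2,0)
Op 3: remove (2,0)
Op 4: place WN@(4,1)
Op 5: remove (4,5)
Op 6: place BK@(5,2)
Op 7: place WR@(2,3)
Op 8: remove (2,3)
Op 9: place WK@(0,0)
Per-piece attacks for B:
  BK@(5,2): attacks (5,3) (5,1) (4,2) (4,3) (4,1)
Union (5 distinct): (4,1) (4,2) (4,3) (5,1) (5,3)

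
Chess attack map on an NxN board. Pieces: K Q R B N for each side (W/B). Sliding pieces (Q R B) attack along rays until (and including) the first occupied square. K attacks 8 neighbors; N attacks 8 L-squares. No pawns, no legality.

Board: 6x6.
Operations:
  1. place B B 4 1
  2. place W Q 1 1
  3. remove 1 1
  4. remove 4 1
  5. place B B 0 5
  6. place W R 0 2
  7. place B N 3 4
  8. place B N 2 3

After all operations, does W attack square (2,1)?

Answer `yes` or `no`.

Op 1: place BB@(4,1)
Op 2: place WQ@(1,1)
Op 3: remove (1,1)
Op 4: remove (4,1)
Op 5: place BB@(0,5)
Op 6: place WR@(0,2)
Op 7: place BN@(3,4)
Op 8: place BN@(2,3)
Per-piece attacks for W:
  WR@(0,2): attacks (0,3) (0,4) (0,5) (0,1) (0,0) (1,2) (2,2) (3,2) (4,2) (5,2) [ray(0,1) blocked at (0,5)]
W attacks (2,1): no

Answer: no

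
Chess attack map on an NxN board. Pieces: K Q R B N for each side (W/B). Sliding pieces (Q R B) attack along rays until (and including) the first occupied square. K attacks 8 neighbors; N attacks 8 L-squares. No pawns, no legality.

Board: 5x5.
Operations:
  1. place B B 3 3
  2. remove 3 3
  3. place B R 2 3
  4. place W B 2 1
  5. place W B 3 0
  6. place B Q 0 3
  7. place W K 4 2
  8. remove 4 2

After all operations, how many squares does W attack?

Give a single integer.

Op 1: place BB@(3,3)
Op 2: remove (3,3)
Op 3: place BR@(2,3)
Op 4: place WB@(2,1)
Op 5: place WB@(3,0)
Op 6: place BQ@(0,3)
Op 7: place WK@(4,2)
Op 8: remove (4,2)
Per-piece attacks for W:
  WB@(2,1): attacks (3,2) (4,3) (3,0) (1,2) (0,3) (1,0) [ray(1,-1) blocked at (3,0); ray(-1,1) blocked at (0,3)]
  WB@(3,0): attacks (4,1) (2,1) [ray(-1,1) blocked at (2,1)]
Union (8 distinct): (0,3) (1,0) (1,2) (2,1) (3,0) (3,2) (4,1) (4,3)

Answer: 8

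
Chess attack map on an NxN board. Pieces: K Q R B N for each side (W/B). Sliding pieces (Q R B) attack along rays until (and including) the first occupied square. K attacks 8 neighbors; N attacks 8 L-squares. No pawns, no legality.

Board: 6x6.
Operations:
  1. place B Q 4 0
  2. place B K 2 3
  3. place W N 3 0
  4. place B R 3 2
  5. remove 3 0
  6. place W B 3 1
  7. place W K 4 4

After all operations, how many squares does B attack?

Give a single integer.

Answer: 22

Derivation:
Op 1: place BQ@(4,0)
Op 2: place BK@(2,3)
Op 3: place WN@(3,0)
Op 4: place BR@(3,2)
Op 5: remove (3,0)
Op 6: place WB@(3,1)
Op 7: place WK@(4,4)
Per-piece attacks for B:
  BK@(2,3): attacks (2,4) (2,2) (3,3) (1,3) (3,4) (3,2) (1,4) (1,2)
  BR@(3,2): attacks (3,3) (3,4) (3,5) (3,1) (4,2) (5,2) (2,2) (1,2) (0,2) [ray(0,-1) blocked at (3,1)]
  BQ@(4,0): attacks (4,1) (4,2) (4,3) (4,4) (5,0) (3,0) (2,0) (1,0) (0,0) (5,1) (3,1) [ray(0,1) blocked at (4,4); ray(-1,1) blocked at (3,1)]
Union (22 distinct): (0,0) (0,2) (1,0) (1,2) (1,3) (1,4) (2,0) (2,2) (2,4) (3,0) (3,1) (3,2) (3,3) (3,4) (3,5) (4,1) (4,2) (4,3) (4,4) (5,0) (5,1) (5,2)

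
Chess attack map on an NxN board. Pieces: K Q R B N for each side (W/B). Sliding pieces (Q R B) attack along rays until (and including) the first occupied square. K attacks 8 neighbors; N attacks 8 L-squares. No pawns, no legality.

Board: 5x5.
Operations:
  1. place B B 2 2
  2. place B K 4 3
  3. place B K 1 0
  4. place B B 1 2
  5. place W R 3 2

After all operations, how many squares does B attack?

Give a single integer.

Answer: 17

Derivation:
Op 1: place BB@(2,2)
Op 2: place BK@(4,3)
Op 3: place BK@(1,0)
Op 4: place BB@(1,2)
Op 5: place WR@(3,2)
Per-piece attacks for B:
  BK@(1,0): attacks (1,1) (2,0) (0,0) (2,1) (0,1)
  BB@(1,2): attacks (2,3) (3,4) (2,1) (3,0) (0,3) (0,1)
  BB@(2,2): attacks (3,3) (4,4) (3,1) (4,0) (1,3) (0,4) (1,1) (0,0)
  BK@(4,3): attacks (4,4) (4,2) (3,3) (3,4) (3,2)
Union (17 distinct): (0,0) (0,1) (0,3) (0,4) (1,1) (1,3) (2,0) (2,1) (2,3) (3,0) (3,1) (3,2) (3,3) (3,4) (4,0) (4,2) (4,4)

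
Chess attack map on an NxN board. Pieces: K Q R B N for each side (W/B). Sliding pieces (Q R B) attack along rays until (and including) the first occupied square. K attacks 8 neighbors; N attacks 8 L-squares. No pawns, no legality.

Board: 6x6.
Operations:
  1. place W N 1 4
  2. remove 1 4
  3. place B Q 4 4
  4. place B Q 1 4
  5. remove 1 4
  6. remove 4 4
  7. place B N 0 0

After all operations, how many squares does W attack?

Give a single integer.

Op 1: place WN@(1,4)
Op 2: remove (1,4)
Op 3: place BQ@(4,4)
Op 4: place BQ@(1,4)
Op 5: remove (1,4)
Op 6: remove (4,4)
Op 7: place BN@(0,0)
Per-piece attacks for W:
Union (0 distinct): (none)

Answer: 0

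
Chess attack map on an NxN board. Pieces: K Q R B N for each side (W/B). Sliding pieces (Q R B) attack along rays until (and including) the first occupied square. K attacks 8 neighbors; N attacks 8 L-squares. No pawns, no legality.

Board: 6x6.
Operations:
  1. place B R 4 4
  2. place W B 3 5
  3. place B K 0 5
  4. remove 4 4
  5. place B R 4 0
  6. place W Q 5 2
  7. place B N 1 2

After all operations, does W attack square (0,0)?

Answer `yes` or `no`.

Op 1: place BR@(4,4)
Op 2: place WB@(3,5)
Op 3: place BK@(0,5)
Op 4: remove (4,4)
Op 5: place BR@(4,0)
Op 6: place WQ@(5,2)
Op 7: place BN@(1,2)
Per-piece attacks for W:
  WB@(3,5): attacks (4,4) (5,3) (2,4) (1,3) (0,2)
  WQ@(5,2): attacks (5,3) (5,4) (5,5) (5,1) (5,0) (4,2) (3,2) (2,2) (1,2) (4,3) (3,4) (2,5) (4,1) (3,0) [ray(-1,0) blocked at (1,2)]
W attacks (0,0): no

Answer: no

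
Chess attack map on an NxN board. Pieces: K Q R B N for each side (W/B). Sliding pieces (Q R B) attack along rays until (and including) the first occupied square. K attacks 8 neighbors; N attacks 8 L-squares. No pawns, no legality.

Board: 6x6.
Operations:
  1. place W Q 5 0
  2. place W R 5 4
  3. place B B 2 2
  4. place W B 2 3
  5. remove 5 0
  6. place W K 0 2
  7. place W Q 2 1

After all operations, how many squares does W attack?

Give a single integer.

Answer: 26

Derivation:
Op 1: place WQ@(5,0)
Op 2: place WR@(5,4)
Op 3: place BB@(2,2)
Op 4: place WB@(2,3)
Op 5: remove (5,0)
Op 6: place WK@(0,2)
Op 7: place WQ@(2,1)
Per-piece attacks for W:
  WK@(0,2): attacks (0,3) (0,1) (1,2) (1,3) (1,1)
  WQ@(2,1): attacks (2,2) (2,0) (3,1) (4,1) (5,1) (1,1) (0,1) (3,2) (4,3) (5,4) (3,0) (1,2) (0,3) (1,0) [ray(0,1) blocked at (2,2); ray(1,1) blocked at (5,4)]
  WB@(2,3): attacks (3,4) (4,5) (3,2) (4,1) (5,0) (1,4) (0,5) (1,2) (0,1)
  WR@(5,4): attacks (5,5) (5,3) (5,2) (5,1) (5,0) (4,4) (3,4) (2,4) (1,4) (0,4)
Union (26 distinct): (0,1) (0,3) (0,4) (0,5) (1,0) (1,1) (1,2) (1,3) (1,4) (2,0) (2,2) (2,4) (3,0) (3,1) (3,2) (3,4) (4,1) (4,3) (4,4) (4,5) (5,0) (5,1) (5,2) (5,3) (5,4) (5,5)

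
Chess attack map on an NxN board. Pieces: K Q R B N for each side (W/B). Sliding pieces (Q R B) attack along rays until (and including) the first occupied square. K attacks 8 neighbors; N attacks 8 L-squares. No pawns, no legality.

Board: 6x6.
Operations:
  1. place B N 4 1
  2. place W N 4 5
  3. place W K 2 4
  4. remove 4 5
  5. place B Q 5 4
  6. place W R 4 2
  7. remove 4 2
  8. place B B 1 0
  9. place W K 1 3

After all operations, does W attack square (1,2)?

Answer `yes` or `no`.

Op 1: place BN@(4,1)
Op 2: place WN@(4,5)
Op 3: place WK@(2,4)
Op 4: remove (4,5)
Op 5: place BQ@(5,4)
Op 6: place WR@(4,2)
Op 7: remove (4,2)
Op 8: place BB@(1,0)
Op 9: place WK@(1,3)
Per-piece attacks for W:
  WK@(1,3): attacks (1,4) (1,2) (2,3) (0,3) (2,4) (2,2) (0,4) (0,2)
  WK@(2,4): attacks (2,5) (2,3) (3,4) (1,4) (3,5) (3,3) (1,5) (1,3)
W attacks (1,2): yes

Answer: yes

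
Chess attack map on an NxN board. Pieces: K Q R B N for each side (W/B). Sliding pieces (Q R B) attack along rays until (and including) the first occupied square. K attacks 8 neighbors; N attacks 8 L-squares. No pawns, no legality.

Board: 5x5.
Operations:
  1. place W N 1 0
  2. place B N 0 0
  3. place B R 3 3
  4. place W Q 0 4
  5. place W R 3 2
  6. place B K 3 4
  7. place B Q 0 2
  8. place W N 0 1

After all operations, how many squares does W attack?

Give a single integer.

Answer: 14

Derivation:
Op 1: place WN@(1,0)
Op 2: place BN@(0,0)
Op 3: place BR@(3,3)
Op 4: place WQ@(0,4)
Op 5: place WR@(3,2)
Op 6: place BK@(3,4)
Op 7: place BQ@(0,2)
Op 8: place WN@(0,1)
Per-piece attacks for W:
  WN@(0,1): attacks (1,3) (2,2) (2,0)
  WQ@(0,4): attacks (0,3) (0,2) (1,4) (2,4) (3,4) (1,3) (2,2) (3,1) (4,0) [ray(0,-1) blocked at (0,2); ray(1,0) blocked at (3,4)]
  WN@(1,0): attacks (2,2) (3,1) (0,2)
  WR@(3,2): attacks (3,3) (3,1) (3,0) (4,2) (2,2) (1,2) (0,2) [ray(0,1) blocked at (3,3); ray(-1,0) blocked at (0,2)]
Union (14 distinct): (0,2) (0,3) (1,2) (1,3) (1,4) (2,0) (2,2) (2,4) (3,0) (3,1) (3,3) (3,4) (4,0) (4,2)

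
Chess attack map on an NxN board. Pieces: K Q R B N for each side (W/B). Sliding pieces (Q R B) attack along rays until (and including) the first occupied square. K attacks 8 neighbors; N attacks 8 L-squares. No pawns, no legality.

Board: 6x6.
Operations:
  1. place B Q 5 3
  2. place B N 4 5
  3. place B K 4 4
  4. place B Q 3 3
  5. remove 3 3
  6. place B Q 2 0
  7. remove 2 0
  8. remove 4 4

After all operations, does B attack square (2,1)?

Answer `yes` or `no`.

Answer: no

Derivation:
Op 1: place BQ@(5,3)
Op 2: place BN@(4,5)
Op 3: place BK@(4,4)
Op 4: place BQ@(3,3)
Op 5: remove (3,3)
Op 6: place BQ@(2,0)
Op 7: remove (2,0)
Op 8: remove (4,4)
Per-piece attacks for B:
  BN@(4,5): attacks (5,3) (3,3) (2,4)
  BQ@(5,3): attacks (5,4) (5,5) (5,2) (5,1) (5,0) (4,3) (3,3) (2,3) (1,3) (0,3) (4,4) (3,5) (4,2) (3,1) (2,0)
B attacks (2,1): no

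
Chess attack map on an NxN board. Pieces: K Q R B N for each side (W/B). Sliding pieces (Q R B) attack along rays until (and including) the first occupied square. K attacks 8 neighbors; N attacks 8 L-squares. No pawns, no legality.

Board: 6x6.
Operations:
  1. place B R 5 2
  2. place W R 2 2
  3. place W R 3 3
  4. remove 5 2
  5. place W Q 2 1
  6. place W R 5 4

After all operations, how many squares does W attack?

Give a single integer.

Answer: 30

Derivation:
Op 1: place BR@(5,2)
Op 2: place WR@(2,2)
Op 3: place WR@(3,3)
Op 4: remove (5,2)
Op 5: place WQ@(2,1)
Op 6: place WR@(5,4)
Per-piece attacks for W:
  WQ@(2,1): attacks (2,2) (2,0) (3,1) (4,1) (5,1) (1,1) (0,1) (3,2) (4,3) (5,4) (3,0) (1,2) (0,3) (1,0) [ray(0,1) blocked at (2,2); ray(1,1) blocked at (5,4)]
  WR@(2,2): attacks (2,3) (2,4) (2,5) (2,1) (3,2) (4,2) (5,2) (1,2) (0,2) [ray(0,-1) blocked at (2,1)]
  WR@(3,3): attacks (3,4) (3,5) (3,2) (3,1) (3,0) (4,3) (5,3) (2,3) (1,3) (0,3)
  WR@(5,4): attacks (5,5) (5,3) (5,2) (5,1) (5,0) (4,4) (3,4) (2,4) (1,4) (0,4)
Union (30 distinct): (0,1) (0,2) (0,3) (0,4) (1,0) (1,1) (1,2) (1,3) (1,4) (2,0) (2,1) (2,2) (2,3) (2,4) (2,5) (3,0) (3,1) (3,2) (3,4) (3,5) (4,1) (4,2) (4,3) (4,4) (5,0) (5,1) (5,2) (5,3) (5,4) (5,5)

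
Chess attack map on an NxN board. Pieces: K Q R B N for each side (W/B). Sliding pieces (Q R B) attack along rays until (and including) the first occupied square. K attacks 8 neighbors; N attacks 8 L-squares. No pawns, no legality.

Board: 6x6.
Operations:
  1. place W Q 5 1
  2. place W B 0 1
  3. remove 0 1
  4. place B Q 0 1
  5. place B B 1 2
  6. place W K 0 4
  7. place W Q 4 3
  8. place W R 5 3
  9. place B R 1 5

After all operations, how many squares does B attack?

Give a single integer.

Op 1: place WQ@(5,1)
Op 2: place WB@(0,1)
Op 3: remove (0,1)
Op 4: place BQ@(0,1)
Op 5: place BB@(1,2)
Op 6: place WK@(0,4)
Op 7: place WQ@(4,3)
Op 8: place WR@(5,3)
Op 9: place BR@(1,5)
Per-piece attacks for B:
  BQ@(0,1): attacks (0,2) (0,3) (0,4) (0,0) (1,1) (2,1) (3,1) (4,1) (5,1) (1,2) (1,0) [ray(0,1) blocked at (0,4); ray(1,0) blocked at (5,1); ray(1,1) blocked at (1,2)]
  BB@(1,2): attacks (2,3) (3,4) (4,5) (2,1) (3,0) (0,3) (0,1) [ray(-1,-1) blocked at (0,1)]
  BR@(1,5): attacks (1,4) (1,3) (1,2) (2,5) (3,5) (4,5) (5,5) (0,5) [ray(0,-1) blocked at (1,2)]
Union (22 distinct): (0,0) (0,1) (0,2) (0,3) (0,4) (0,5) (1,0) (1,1) (1,2) (1,3) (1,4) (2,1) (2,3) (2,5) (3,0) (3,1) (3,4) (3,5) (4,1) (4,5) (5,1) (5,5)

Answer: 22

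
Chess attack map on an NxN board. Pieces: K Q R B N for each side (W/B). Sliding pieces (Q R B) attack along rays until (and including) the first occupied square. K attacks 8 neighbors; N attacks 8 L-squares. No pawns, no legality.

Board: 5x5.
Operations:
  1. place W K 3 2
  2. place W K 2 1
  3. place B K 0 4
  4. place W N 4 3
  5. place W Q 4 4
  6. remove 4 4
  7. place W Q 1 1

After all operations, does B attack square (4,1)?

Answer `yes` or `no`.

Op 1: place WK@(3,2)
Op 2: place WK@(2,1)
Op 3: place BK@(0,4)
Op 4: place WN@(4,3)
Op 5: place WQ@(4,4)
Op 6: remove (4,4)
Op 7: place WQ@(1,1)
Per-piece attacks for B:
  BK@(0,4): attacks (0,3) (1,4) (1,3)
B attacks (4,1): no

Answer: no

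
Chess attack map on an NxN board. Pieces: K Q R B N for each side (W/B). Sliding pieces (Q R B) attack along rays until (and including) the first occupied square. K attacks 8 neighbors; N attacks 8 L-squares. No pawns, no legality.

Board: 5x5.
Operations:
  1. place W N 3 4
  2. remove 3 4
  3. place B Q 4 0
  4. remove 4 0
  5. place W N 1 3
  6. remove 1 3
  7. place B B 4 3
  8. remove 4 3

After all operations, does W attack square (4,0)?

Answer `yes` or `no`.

Answer: no

Derivation:
Op 1: place WN@(3,4)
Op 2: remove (3,4)
Op 3: place BQ@(4,0)
Op 4: remove (4,0)
Op 5: place WN@(1,3)
Op 6: remove (1,3)
Op 7: place BB@(4,3)
Op 8: remove (4,3)
Per-piece attacks for W:
W attacks (4,0): no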